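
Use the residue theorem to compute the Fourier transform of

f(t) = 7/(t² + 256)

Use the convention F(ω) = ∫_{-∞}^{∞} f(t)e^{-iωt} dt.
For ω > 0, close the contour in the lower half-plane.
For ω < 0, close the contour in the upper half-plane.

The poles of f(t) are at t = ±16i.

Let g(z) = f(z)e^{-iωz}; for large |z| the factor e^{-iωz} decays in the lower half-plane when ω > 0 and in the upper half-plane when ω < 0.

Case ω > 0 (lower half-plane, clockwise contour ⇒ F(ω) = -2πi·ΣRes):
  Res_{z = - 16 i} g(z) = \frac{7 i e^{- 16 \omega}}{32}
  F(ω) = -2πi·ΣRes = \frac{7 \pi e^{- 16 \omega}}{16}

Case ω < 0 (upper half-plane, counterclockwise contour ⇒ F(ω) = +2πi·ΣRes):
  Res_{z = 16 i} g(z) = - \frac{7 i e^{16 \omega}}{32}
  F(ω) = 2πi·ΣRes = \frac{7 \pi e^{16 \omega}}{16}

Both cases combine into a single formula in |ω|:

F(ω) = \frac{7 \pi e^{- 16 \left|{\omega}\right|}}{16}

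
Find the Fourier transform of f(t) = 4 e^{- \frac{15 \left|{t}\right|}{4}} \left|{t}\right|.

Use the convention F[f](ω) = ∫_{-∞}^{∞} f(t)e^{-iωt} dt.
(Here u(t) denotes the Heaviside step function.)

F(ω) = \frac{128 \left(225 - 16 \omega^{2}\right)}{\left(16 \omega^{2} + 225\right)^{2}}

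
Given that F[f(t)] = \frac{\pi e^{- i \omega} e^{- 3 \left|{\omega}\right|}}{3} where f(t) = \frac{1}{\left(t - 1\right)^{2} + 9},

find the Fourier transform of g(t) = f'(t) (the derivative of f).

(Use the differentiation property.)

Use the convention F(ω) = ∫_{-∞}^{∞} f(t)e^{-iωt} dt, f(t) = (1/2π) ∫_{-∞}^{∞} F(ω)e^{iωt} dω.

F[g](ω) = \frac{i \pi \omega e^{- i \omega - 3 \left|{\omega}\right|}}{3}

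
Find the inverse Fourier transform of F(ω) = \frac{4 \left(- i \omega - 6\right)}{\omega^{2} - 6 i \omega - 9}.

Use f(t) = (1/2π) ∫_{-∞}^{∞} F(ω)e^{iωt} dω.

f(t) = 4 \left(3 t + 1\right) e^{- 3 t} u\left(t\right)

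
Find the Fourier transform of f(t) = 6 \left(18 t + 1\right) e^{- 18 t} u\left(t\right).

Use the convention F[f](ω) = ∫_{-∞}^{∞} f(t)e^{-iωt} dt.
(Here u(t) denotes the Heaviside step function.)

F(ω) = \frac{6 \left(- i \omega - 36\right)}{\omega^{2} - 36 i \omega - 324}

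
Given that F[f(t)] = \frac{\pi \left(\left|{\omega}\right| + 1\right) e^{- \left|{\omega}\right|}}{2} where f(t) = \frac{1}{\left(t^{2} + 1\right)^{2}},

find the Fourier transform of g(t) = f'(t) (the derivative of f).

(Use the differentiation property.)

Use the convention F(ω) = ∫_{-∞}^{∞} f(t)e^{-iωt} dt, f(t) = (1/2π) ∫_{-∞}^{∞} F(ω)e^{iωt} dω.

F[g](ω) = \frac{i \pi \omega \left(\left|{\omega}\right| + 1\right) e^{- \left|{\omega}\right|}}{2}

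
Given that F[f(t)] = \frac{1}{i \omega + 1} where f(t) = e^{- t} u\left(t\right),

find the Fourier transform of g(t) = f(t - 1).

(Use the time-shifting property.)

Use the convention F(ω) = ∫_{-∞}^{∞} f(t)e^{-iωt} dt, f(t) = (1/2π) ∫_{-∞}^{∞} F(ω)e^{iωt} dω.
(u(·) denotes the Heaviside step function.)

F[g](ω) = \frac{e^{- i \omega}}{i \omega + 1}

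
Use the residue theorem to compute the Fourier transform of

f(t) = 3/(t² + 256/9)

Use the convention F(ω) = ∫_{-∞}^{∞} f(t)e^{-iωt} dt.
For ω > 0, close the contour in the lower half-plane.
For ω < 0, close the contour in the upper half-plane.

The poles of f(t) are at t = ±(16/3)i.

Let g(z) = f(z)e^{-iωz}; for large |z| the factor e^{-iωz} decays in the lower half-plane when ω > 0 and in the upper half-plane when ω < 0.

Case ω > 0 (lower half-plane, clockwise contour ⇒ F(ω) = -2πi·ΣRes):
  Res_{z = - \frac{16 i}{3}} g(z) = \frac{9 i e^{- \frac{16 \omega}{3}}}{32}
  F(ω) = -2πi·ΣRes = \frac{9 \pi e^{- \frac{16 \omega}{3}}}{16}

Case ω < 0 (upper half-plane, counterclockwise contour ⇒ F(ω) = +2πi·ΣRes):
  Res_{z = \frac{16 i}{3}} g(z) = - \frac{9 i e^{\frac{16 \omega}{3}}}{32}
  F(ω) = 2πi·ΣRes = \frac{9 \pi e^{\frac{16 \omega}{3}}}{16}

Both cases combine into a single formula in |ω|:

F(ω) = \frac{9 \pi e^{- \frac{16 \left|{\omega}\right|}{3}}}{16}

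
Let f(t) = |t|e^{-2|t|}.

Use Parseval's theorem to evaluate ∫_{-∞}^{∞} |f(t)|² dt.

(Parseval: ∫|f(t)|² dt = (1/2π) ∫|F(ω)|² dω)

∫|f(t)|² dt = \frac{1}{16}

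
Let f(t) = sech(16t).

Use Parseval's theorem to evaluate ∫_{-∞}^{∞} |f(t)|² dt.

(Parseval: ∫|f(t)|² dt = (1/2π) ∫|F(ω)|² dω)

∫|f(t)|² dt = \frac{1}{8}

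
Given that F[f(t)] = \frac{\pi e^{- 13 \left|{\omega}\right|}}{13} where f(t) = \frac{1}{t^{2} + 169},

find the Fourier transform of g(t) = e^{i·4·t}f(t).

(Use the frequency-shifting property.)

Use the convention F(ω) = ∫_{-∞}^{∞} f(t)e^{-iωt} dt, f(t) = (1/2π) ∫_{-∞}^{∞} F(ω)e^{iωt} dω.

F[g](ω) = \frac{\pi e^{- 13 \left|{\omega - 4}\right|}}{13}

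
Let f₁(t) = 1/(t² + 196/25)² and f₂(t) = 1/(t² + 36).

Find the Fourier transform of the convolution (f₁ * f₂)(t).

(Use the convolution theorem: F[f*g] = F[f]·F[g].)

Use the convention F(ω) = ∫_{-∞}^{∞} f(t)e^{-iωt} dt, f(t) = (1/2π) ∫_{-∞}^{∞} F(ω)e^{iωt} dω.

F[f₁*f₂](ω) = \frac{25 \pi^{2} \left(14 \left|{\omega}\right| + 5\right) e^{- \frac{44 \left|{\omega}\right|}{5}}}{32928}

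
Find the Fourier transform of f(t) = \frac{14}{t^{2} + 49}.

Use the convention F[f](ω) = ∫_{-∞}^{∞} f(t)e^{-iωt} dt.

F(ω) = 2 \pi e^{- 7 \left|{\omega}\right|}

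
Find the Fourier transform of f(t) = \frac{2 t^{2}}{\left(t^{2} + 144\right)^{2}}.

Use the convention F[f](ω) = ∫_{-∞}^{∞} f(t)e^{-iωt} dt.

F(ω) = \frac{\pi \left(1 - 12 \left|{\omega}\right|\right) e^{- 12 \left|{\omega}\right|}}{12}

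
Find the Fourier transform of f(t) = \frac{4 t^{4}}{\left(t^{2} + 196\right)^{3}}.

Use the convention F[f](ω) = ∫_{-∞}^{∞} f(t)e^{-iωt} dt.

F(ω) = \frac{\pi \left(196 \omega^{2} - 70 \left|{\omega}\right| + 3\right) e^{- 14 \left|{\omega}\right|}}{28}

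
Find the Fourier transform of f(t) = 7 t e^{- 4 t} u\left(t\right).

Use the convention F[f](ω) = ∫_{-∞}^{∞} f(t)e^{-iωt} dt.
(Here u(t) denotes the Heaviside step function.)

F(ω) = \frac{7}{\left(i \omega + 4\right)^{2}}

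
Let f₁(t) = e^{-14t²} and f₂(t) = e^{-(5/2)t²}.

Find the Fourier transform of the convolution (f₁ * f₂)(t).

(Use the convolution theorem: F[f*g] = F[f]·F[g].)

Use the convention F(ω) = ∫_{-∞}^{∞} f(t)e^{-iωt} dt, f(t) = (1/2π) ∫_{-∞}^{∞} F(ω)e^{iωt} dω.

F[f₁*f₂](ω) = \frac{\sqrt{35} \pi e^{- \frac{33 \omega^{2}}{280}}}{35}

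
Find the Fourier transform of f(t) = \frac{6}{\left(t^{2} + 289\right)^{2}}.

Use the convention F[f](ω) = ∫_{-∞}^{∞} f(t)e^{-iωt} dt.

F(ω) = \frac{3 \pi \left(17 \left|{\omega}\right| + 1\right) e^{- 17 \left|{\omega}\right|}}{4913}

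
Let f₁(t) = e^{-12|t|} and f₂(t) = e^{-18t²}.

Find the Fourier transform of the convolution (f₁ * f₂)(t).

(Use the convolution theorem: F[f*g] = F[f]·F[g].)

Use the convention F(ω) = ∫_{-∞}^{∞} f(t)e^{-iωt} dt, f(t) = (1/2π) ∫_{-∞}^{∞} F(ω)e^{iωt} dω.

F[f₁*f₂](ω) = \frac{4 \sqrt{2} \sqrt{\pi} e^{- \frac{\omega^{2}}{72}}}{\omega^{2} + 144}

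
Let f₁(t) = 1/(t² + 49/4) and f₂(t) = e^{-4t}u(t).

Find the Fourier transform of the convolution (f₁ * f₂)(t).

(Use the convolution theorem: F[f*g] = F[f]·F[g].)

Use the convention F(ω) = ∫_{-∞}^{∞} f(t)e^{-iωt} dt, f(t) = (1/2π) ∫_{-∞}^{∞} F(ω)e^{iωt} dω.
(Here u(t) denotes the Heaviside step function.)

F[f₁*f₂](ω) = \frac{2 \pi e^{- \frac{7 \left|{\omega}\right|}{2}}}{7 \left(i \omega + 4\right)}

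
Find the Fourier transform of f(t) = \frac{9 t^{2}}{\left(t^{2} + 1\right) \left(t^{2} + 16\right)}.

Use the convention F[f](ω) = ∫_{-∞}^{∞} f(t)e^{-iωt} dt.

F(ω) = \frac{3 \pi \left(4 - e^{3 \left|{\omega}\right|}\right) e^{- 4 \left|{\omega}\right|}}{5}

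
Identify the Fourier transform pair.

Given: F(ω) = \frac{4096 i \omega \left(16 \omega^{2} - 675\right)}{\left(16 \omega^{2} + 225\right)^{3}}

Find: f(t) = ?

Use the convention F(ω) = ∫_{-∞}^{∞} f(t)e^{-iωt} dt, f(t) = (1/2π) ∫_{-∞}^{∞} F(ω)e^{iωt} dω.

f(t) = 4 t e^{- \frac{15 \left|{t}\right|}{4}} \left|{t}\right|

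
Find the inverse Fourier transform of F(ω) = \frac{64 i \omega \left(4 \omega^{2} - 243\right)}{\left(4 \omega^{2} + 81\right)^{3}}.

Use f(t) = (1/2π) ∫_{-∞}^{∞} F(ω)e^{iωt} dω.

f(t) = t e^{- \frac{9 \left|{t}\right|}{2}} \left|{t}\right|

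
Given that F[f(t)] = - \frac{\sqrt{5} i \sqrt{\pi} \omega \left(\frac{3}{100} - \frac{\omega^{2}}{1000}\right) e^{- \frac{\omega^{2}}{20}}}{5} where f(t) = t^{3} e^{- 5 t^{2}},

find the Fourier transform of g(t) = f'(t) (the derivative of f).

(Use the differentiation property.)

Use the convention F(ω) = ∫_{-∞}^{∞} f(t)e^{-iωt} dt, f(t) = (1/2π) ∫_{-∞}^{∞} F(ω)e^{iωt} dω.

F[g](ω) = \frac{\sqrt{5} \sqrt{\pi} \omega^{2} \left(30 - \omega^{2}\right) e^{- \frac{\omega^{2}}{20}}}{5000}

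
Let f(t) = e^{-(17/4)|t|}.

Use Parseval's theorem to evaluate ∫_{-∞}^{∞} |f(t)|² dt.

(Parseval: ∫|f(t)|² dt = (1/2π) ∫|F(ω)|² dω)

∫|f(t)|² dt = \frac{4}{17}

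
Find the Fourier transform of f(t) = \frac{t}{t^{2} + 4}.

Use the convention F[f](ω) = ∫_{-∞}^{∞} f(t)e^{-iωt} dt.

F(ω) = - i \pi e^{- 2 \left|{\omega}\right|} \operatorname{sign}{\left(\omega \right)}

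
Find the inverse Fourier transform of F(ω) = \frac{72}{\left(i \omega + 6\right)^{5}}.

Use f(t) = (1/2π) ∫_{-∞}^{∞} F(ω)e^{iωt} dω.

f(t) = 3 t^{4} e^{- 6 t} u\left(t\right)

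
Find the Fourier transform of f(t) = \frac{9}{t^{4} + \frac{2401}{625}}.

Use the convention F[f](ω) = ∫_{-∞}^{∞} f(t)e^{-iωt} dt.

F(ω) = \frac{1125 \pi e^{- \frac{7 \sqrt{2} \left|{\omega}\right|}{10}} \sin{\left(\frac{7 \sqrt{2} \left|{\omega}\right|}{10} + \frac{\pi}{4} \right)}}{343}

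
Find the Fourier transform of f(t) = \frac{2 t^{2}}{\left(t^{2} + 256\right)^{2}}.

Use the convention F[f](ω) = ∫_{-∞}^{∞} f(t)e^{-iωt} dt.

F(ω) = \frac{\pi \left(1 - 16 \left|{\omega}\right|\right) e^{- 16 \left|{\omega}\right|}}{16}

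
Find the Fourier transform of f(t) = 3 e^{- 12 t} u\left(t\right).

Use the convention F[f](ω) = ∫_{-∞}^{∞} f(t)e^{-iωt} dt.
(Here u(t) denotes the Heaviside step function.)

F(ω) = \frac{3}{i \omega + 12}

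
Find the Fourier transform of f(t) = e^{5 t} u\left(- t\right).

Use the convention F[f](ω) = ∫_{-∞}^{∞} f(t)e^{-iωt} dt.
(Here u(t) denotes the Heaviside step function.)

F(ω) = \frac{i}{\omega + 5 i}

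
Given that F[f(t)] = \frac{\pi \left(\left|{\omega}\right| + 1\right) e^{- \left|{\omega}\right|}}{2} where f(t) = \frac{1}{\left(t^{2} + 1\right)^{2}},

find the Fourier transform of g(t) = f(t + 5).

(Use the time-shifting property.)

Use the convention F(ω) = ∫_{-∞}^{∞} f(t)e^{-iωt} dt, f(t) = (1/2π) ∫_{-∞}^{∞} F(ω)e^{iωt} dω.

F[g](ω) = \frac{\pi \left(\left|{\omega}\right| + 1\right) e^{5 i \omega - \left|{\omega}\right|}}{2}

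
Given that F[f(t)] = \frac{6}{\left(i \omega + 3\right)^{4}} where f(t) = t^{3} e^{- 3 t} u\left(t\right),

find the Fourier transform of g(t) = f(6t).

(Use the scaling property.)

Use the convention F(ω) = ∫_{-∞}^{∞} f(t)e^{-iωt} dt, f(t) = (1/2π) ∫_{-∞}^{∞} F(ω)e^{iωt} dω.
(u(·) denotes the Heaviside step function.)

F[g](ω) = \frac{1296}{\left(i \omega + 18\right)^{4}}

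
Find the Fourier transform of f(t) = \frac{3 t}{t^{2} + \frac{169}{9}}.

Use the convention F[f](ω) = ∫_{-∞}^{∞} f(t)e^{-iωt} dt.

F(ω) = - 3 i \pi e^{- \frac{13 \left|{\omega}\right|}{3}} \operatorname{sign}{\left(\omega \right)}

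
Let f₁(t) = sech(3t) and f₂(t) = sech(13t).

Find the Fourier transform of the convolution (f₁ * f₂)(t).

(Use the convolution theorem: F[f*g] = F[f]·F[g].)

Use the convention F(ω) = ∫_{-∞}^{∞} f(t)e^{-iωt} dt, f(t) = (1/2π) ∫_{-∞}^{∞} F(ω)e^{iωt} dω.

F[f₁*f₂](ω) = \frac{\pi^{2}}{39 \cosh{\left(\frac{\pi \omega}{26} \right)} \cosh{\left(\frac{\pi \omega}{6} \right)}}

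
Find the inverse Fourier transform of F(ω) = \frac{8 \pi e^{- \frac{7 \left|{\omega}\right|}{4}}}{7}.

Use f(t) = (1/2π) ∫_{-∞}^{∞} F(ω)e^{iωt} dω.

f(t) = \frac{2}{t^{2} + \frac{49}{16}}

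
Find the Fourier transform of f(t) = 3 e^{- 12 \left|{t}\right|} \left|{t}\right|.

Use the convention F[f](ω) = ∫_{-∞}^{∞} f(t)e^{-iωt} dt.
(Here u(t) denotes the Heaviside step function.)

F(ω) = \frac{6 \left(144 - \omega^{2}\right)}{\left(\omega^{2} + 144\right)^{2}}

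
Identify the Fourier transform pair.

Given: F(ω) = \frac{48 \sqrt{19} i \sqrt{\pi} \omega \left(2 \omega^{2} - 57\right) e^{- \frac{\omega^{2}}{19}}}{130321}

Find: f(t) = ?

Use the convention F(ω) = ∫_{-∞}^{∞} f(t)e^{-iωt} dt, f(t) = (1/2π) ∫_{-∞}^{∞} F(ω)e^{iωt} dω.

f(t) = 6 t^{3} e^{- \frac{19 t^{2}}{4}}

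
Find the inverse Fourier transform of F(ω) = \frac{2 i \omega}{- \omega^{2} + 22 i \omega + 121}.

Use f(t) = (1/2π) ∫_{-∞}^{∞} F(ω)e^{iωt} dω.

f(t) = 2 \left(1 - 11 t\right) e^{- 11 t} u\left(t\right)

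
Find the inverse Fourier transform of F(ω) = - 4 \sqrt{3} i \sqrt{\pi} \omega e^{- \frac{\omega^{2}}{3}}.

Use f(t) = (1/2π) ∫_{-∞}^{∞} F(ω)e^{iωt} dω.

f(t) = 9 t e^{- \frac{3 t^{2}}{4}}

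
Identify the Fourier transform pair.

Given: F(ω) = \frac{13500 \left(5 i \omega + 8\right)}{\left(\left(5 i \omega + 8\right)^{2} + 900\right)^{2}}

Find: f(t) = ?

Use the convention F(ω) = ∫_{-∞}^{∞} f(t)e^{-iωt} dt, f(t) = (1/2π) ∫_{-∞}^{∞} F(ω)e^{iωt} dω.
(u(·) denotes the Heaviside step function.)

f(t) = 9 t e^{- \frac{8 t}{5}} \sin{\left(6 t \right)} u\left(t\right)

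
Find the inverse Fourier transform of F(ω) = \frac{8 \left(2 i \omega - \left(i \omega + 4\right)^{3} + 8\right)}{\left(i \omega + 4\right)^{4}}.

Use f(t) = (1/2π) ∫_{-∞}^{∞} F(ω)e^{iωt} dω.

f(t) = 8 \left(t^{2} - 1\right) e^{- 4 t} u\left(t\right)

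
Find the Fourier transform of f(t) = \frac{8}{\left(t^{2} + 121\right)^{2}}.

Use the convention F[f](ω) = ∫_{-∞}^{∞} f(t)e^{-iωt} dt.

F(ω) = \frac{4 \pi \left(11 \left|{\omega}\right| + 1\right) e^{- 11 \left|{\omega}\right|}}{1331}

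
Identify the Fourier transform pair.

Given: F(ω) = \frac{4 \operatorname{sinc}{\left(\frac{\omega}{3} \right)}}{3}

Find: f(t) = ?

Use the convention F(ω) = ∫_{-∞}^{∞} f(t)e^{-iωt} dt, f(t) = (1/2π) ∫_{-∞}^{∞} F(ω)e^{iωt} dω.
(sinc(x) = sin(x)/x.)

f(t) = 2 \left(\begin{cases} 1 & \text{for}\: \left|{t}\right| < \frac{1}{3} \\0 & \text{otherwise} \end{cases}\right)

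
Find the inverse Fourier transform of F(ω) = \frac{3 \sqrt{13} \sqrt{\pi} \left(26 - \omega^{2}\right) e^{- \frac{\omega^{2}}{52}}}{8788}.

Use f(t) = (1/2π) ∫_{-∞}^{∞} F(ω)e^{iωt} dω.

f(t) = 3 t^{2} e^{- 13 t^{2}}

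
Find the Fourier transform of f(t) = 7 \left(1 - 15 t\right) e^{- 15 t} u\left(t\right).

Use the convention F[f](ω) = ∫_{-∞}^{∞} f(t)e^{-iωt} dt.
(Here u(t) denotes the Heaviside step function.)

F(ω) = \frac{7 i \omega}{- \omega^{2} + 30 i \omega + 225}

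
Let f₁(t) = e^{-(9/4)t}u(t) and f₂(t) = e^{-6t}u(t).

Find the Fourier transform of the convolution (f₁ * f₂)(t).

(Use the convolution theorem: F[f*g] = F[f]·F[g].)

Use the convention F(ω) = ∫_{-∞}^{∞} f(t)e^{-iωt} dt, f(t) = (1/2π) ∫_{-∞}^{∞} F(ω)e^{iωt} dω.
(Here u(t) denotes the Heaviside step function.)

F[f₁*f₂](ω) = \frac{4}{\left(i \omega + 6\right) \left(4 i \omega + 9\right)}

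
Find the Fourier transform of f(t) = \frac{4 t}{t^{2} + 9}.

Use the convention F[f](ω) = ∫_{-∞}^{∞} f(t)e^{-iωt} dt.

F(ω) = - 4 i \pi e^{- 3 \left|{\omega}\right|} \operatorname{sign}{\left(\omega \right)}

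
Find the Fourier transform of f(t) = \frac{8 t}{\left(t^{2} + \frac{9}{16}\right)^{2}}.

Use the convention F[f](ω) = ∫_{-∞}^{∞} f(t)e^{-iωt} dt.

F(ω) = - \frac{16 i \pi \omega e^{- \frac{3 \left|{\omega}\right|}{4}}}{3}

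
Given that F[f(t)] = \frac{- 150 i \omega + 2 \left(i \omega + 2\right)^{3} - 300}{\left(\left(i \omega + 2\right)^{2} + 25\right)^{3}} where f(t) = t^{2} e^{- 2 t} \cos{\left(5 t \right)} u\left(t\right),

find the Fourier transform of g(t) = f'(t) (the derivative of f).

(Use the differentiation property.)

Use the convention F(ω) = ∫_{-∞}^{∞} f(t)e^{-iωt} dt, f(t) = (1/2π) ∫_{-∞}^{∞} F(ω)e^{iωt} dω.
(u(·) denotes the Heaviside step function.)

F[g](ω) = - \frac{2 i \omega \left(75 i \omega - \left(i \omega + 2\right)^{3} + 150\right)}{\left(\left(i \omega + 2\right)^{2} + 25\right)^{3}}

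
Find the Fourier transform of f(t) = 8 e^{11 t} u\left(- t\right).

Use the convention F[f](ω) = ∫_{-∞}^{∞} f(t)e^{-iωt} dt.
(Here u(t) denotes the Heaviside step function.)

F(ω) = - \frac{8}{i \omega - 11}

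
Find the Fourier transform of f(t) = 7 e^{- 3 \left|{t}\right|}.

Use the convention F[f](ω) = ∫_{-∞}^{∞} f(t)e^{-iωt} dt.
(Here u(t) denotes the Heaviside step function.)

F(ω) = \frac{42}{\omega^{2} + 9}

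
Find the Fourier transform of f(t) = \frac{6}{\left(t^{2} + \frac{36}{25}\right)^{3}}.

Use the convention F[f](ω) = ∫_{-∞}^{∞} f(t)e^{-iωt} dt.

F(ω) = \frac{125 \pi \left(12 \omega^{2} + 30 \left|{\omega}\right| + 25\right) e^{- \frac{6 \left|{\omega}\right|}{5}}}{3456}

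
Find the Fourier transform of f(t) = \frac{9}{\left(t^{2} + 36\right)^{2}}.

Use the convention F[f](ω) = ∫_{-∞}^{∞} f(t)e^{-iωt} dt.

F(ω) = \frac{\pi \left(6 \left|{\omega}\right| + 1\right) e^{- 6 \left|{\omega}\right|}}{48}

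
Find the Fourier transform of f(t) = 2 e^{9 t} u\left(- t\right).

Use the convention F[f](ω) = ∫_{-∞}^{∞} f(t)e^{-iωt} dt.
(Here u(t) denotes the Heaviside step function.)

F(ω) = - \frac{2}{i \omega - 9}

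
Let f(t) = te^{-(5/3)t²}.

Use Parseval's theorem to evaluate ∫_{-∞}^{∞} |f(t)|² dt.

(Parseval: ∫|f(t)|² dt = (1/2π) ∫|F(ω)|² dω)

∫|f(t)|² dt = \frac{3 \sqrt{30} \sqrt{\pi}}{200}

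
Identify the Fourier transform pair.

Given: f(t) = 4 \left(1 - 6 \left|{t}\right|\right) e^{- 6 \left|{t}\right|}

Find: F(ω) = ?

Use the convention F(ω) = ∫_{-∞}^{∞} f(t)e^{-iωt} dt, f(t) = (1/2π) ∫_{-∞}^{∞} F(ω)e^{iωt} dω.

F(ω) = \frac{96 \omega^{2}}{\left(\omega^{2} + 36\right)^{2}}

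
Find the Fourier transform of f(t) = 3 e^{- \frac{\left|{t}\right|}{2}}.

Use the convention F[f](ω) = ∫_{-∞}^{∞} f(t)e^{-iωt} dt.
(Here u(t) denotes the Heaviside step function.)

F(ω) = \frac{12}{4 \omega^{2} + 1}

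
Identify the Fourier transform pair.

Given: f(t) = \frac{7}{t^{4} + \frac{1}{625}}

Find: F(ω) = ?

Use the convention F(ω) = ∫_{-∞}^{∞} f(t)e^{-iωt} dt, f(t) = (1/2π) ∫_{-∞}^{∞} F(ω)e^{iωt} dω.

F(ω) = 875 \pi e^{- \frac{\sqrt{2} \left|{\omega}\right|}{10}} \sin{\left(\frac{\sqrt{2} \left|{\omega}\right|}{10} + \frac{\pi}{4} \right)}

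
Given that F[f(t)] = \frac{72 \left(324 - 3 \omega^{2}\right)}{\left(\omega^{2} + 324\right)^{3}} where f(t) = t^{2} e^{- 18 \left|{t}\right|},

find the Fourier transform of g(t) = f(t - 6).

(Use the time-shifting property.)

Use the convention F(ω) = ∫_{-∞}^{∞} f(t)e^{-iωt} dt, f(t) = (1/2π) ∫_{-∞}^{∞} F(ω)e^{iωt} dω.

F[g](ω) = \frac{216 \left(108 - \omega^{2}\right) e^{- 6 i \omega}}{\left(\omega^{2} + 324\right)^{3}}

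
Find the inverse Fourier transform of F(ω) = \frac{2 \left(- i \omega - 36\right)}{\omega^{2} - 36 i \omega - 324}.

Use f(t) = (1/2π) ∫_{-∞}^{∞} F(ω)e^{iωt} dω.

f(t) = 2 \left(18 t + 1\right) e^{- 18 t} u\left(t\right)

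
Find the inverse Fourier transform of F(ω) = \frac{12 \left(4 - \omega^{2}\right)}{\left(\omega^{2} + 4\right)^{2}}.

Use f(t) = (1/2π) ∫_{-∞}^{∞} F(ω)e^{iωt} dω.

f(t) = 6 e^{- 2 \left|{t}\right|} \left|{t}\right|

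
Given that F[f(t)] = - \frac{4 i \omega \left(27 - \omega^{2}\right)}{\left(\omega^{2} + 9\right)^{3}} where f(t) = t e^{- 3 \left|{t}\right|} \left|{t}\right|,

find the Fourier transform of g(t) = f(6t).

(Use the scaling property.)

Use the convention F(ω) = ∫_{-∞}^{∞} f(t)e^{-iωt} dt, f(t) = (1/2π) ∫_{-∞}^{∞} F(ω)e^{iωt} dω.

F[g](ω) = \frac{144 i \omega \left(\omega^{2} - 972\right)}{\left(\omega^{2} + 324\right)^{3}}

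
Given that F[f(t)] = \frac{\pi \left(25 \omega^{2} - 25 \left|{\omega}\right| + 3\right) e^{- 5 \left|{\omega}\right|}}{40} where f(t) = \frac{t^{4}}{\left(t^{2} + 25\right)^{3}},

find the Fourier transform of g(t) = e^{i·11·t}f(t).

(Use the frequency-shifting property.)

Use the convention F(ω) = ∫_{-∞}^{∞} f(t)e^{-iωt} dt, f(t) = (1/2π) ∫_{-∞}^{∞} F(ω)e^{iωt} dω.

F[g](ω) = \frac{\pi \left(25 \left(\omega - 11\right)^{2} - 25 \left|{\omega - 11}\right| + 3\right) e^{- 5 \left|{\omega - 11}\right|}}{40}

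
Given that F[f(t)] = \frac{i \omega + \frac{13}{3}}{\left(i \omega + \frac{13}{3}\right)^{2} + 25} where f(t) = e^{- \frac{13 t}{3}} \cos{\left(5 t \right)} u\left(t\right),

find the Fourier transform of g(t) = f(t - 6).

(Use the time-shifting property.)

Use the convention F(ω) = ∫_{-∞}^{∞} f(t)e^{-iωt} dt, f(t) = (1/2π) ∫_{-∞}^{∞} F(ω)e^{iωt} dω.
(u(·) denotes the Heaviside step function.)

F[g](ω) = \frac{3 \left(3 i \omega + 13\right) e^{- 6 i \omega}}{\left(3 i \omega + 13\right)^{2} + 225}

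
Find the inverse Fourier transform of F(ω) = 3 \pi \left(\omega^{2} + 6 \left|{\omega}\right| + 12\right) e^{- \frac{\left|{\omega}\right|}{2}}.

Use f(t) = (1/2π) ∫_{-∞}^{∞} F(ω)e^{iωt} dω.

f(t) = \frac{3}{\left(t^{2} + \frac{1}{4}\right)^{3}}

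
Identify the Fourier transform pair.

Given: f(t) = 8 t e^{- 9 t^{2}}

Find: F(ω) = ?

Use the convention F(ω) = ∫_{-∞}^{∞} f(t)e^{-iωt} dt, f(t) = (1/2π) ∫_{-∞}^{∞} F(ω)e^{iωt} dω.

F(ω) = - \frac{4 i \sqrt{\pi} \omega e^{- \frac{\omega^{2}}{36}}}{27}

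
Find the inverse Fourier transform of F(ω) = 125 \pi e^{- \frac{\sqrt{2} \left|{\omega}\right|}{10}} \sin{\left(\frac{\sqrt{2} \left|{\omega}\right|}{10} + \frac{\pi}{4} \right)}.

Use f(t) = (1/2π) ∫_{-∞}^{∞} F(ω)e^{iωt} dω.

f(t) = \frac{1}{t^{4} + \frac{1}{625}}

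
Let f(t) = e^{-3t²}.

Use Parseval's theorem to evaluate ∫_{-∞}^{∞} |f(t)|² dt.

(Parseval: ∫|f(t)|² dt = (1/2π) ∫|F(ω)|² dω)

∫|f(t)|² dt = \frac{\sqrt{6} \sqrt{\pi}}{6}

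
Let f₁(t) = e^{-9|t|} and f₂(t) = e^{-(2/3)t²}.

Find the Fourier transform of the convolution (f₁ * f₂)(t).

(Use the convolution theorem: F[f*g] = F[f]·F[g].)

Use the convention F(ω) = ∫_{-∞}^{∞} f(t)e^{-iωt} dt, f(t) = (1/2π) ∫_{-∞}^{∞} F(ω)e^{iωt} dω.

F[f₁*f₂](ω) = \frac{9 \sqrt{6} \sqrt{\pi} e^{- \frac{3 \omega^{2}}{8}}}{\omega^{2} + 81}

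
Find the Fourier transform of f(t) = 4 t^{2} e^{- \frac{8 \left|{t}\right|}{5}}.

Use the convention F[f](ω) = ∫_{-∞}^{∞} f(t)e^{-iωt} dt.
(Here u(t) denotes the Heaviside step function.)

F(ω) = \frac{16000 \left(64 - 75 \omega^{2}\right)}{\left(25 \omega^{2} + 64\right)^{3}}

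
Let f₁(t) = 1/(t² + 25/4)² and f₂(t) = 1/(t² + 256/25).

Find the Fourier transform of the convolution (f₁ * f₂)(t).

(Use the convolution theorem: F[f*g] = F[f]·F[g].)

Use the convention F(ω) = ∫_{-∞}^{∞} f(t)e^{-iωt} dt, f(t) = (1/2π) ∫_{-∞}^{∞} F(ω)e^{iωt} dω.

F[f₁*f₂](ω) = \frac{\pi^{2} \left(5 \left|{\omega}\right| + 2\right) e^{- \frac{57 \left|{\omega}\right|}{10}}}{200}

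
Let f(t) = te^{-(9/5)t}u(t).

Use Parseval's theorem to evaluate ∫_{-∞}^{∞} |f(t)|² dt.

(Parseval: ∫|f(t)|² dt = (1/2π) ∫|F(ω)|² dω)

∫|f(t)|² dt = \frac{125}{2916}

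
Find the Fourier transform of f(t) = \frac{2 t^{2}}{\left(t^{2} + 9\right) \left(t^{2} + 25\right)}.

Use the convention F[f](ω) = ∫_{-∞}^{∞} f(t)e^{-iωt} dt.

F(ω) = \frac{\pi \left(5 - 3 e^{2 \left|{\omega}\right|}\right) e^{- 5 \left|{\omega}\right|}}{8}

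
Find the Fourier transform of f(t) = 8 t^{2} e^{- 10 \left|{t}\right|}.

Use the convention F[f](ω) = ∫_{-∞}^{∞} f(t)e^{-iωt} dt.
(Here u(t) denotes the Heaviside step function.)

F(ω) = \frac{320 \left(100 - 3 \omega^{2}\right)}{\left(\omega^{2} + 100\right)^{3}}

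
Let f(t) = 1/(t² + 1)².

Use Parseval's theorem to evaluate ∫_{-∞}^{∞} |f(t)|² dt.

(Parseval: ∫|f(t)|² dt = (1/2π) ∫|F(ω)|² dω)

∫|f(t)|² dt = \frac{5 \pi}{16}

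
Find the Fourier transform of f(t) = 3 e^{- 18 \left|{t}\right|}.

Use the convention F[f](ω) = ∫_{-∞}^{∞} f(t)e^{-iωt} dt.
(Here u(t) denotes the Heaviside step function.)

F(ω) = \frac{108}{\omega^{2} + 324}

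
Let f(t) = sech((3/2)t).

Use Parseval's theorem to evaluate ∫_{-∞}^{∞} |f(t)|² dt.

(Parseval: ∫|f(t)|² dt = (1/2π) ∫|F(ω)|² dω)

∫|f(t)|² dt = \frac{4}{3}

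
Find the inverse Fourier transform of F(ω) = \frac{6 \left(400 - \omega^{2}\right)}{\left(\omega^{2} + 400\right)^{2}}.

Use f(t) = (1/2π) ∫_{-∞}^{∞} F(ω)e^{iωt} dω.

f(t) = 3 e^{- 20 \left|{t}\right|} \left|{t}\right|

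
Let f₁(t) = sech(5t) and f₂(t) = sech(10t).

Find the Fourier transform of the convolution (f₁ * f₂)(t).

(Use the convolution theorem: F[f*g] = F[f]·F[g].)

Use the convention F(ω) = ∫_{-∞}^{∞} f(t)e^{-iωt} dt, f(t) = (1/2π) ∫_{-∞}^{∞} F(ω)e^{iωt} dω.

F[f₁*f₂](ω) = \frac{2 \pi^{2} \sinh{\left(\frac{\pi \omega}{20} \right)}}{25 \sinh{\left(\frac{\pi \omega}{5} \right)}}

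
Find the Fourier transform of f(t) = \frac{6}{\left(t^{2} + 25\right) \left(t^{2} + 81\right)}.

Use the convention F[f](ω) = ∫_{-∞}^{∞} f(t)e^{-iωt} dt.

F(ω) = \frac{\pi \left(9 e^{4 \left|{\omega}\right|} - 5\right) e^{- 9 \left|{\omega}\right|}}{420}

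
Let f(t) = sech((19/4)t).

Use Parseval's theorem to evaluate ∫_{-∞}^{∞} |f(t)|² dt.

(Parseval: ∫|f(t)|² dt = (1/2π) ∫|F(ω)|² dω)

∫|f(t)|² dt = \frac{8}{19}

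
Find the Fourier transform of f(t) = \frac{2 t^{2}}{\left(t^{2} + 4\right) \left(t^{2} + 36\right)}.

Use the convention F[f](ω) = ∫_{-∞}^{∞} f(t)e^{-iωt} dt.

F(ω) = \frac{\pi \left(3 - e^{4 \left|{\omega}\right|}\right) e^{- 6 \left|{\omega}\right|}}{8}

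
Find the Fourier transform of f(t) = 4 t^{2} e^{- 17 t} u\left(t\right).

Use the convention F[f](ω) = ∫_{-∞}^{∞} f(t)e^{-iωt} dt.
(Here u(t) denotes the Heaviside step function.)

F(ω) = \frac{8}{\left(i \omega + 17\right)^{3}}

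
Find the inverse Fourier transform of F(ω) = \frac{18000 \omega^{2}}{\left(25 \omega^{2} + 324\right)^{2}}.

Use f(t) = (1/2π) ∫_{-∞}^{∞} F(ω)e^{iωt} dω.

f(t) = 2 \left(1 - \frac{18 \left|{t}\right|}{5}\right) e^{- \frac{18 \left|{t}\right|}{5}}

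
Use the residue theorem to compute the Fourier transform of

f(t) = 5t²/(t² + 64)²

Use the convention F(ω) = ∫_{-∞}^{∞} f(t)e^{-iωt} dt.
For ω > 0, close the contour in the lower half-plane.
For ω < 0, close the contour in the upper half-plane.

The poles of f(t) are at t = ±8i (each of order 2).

Let g(z) = f(z)e^{-iωz}; for large |z| the factor e^{-iωz} decays in the lower half-plane when ω > 0 and in the upper half-plane when ω < 0.

Case ω > 0 (lower half-plane, clockwise contour ⇒ F(ω) = -2πi·ΣRes):
  Res_{z = - 8 i} g(z) = \frac{5 i \left(1 - 8 \omega\right) e^{- 8 \omega}}{32} (pole of order 2)
  F(ω) = -2πi·ΣRes = \frac{5 \pi \left(1 - 8 \omega\right) e^{- 8 \omega}}{16}

Case ω < 0 (upper half-plane, counterclockwise contour ⇒ F(ω) = +2πi·ΣRes):
  Res_{z = 8 i} g(z) = \frac{5 i \left(- 8 \omega - 1\right) e^{8 \omega}}{32} (pole of order 2)
  F(ω) = 2πi·ΣRes = \frac{5 \pi \left(8 \omega + 1\right) e^{8 \omega}}{16}

Both cases combine into a single formula in |ω|:

F(ω) = \frac{5 \pi \left(1 - 8 \left|{\omega}\right|\right) e^{- 8 \left|{\omega}\right|}}{16}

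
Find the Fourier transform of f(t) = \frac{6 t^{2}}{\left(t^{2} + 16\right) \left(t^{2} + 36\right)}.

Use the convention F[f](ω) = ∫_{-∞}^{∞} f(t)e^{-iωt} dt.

F(ω) = \frac{3 \pi \left(3 - 2 e^{2 \left|{\omega}\right|}\right) e^{- 6 \left|{\omega}\right|}}{5}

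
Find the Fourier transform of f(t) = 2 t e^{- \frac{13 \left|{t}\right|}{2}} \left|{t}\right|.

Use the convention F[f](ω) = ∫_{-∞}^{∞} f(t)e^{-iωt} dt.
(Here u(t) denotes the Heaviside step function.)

F(ω) = \frac{128 i \omega \left(4 \omega^{2} - 507\right)}{\left(4 \omega^{2} + 169\right)^{3}}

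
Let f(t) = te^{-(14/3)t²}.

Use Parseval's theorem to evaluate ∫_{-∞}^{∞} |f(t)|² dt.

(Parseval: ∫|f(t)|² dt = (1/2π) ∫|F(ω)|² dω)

∫|f(t)|² dt = \frac{3 \sqrt{21} \sqrt{\pi}}{784}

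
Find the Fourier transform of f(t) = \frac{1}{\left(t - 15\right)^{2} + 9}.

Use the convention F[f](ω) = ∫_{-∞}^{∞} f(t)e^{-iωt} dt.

F(ω) = \frac{\pi e^{- 15 i \omega - 3 \left|{\omega}\right|}}{3}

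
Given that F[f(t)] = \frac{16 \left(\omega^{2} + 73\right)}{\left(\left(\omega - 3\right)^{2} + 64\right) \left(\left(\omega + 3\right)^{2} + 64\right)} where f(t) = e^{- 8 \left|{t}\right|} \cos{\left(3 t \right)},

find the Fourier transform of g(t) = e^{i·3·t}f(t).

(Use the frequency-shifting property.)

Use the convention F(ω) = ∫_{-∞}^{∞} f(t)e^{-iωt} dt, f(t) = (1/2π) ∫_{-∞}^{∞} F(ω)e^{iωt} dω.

F[g](ω) = \frac{16 \left(\left(\omega - 3\right)^{2} + 73\right)}{\left(\omega^{2} + 64\right) \left(\left(\omega - 6\right)^{2} + 64\right)}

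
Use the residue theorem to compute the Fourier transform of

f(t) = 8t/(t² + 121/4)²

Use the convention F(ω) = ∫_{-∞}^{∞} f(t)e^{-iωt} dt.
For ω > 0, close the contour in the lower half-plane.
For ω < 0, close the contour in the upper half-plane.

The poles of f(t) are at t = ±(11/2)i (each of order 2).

Let g(z) = f(z)e^{-iωz}; for large |z| the factor e^{-iωz} decays in the lower half-plane when ω > 0 and in the upper half-plane when ω < 0.

Case ω > 0 (lower half-plane, clockwise contour ⇒ F(ω) = -2πi·ΣRes):
  Res_{z = - \frac{11 i}{2}} g(z) = \frac{4 \omega e^{- \frac{11 \omega}{2}}}{11} (pole of order 2)
  F(ω) = -2πi·ΣRes = - \frac{8 i \pi \omega e^{- \frac{11 \omega}{2}}}{11}

Case ω < 0 (upper half-plane, counterclockwise contour ⇒ F(ω) = +2πi·ΣRes):
  Res_{z = \frac{11 i}{2}} g(z) = - \frac{4 \omega e^{\frac{11 \omega}{2}}}{11} (pole of order 2)
  F(ω) = 2πi·ΣRes = - \frac{8 i \pi \omega e^{\frac{11 \omega}{2}}}{11}

Both cases combine into a single formula in |ω|:

F(ω) = - \frac{8 i \pi \omega e^{- \frac{11 \left|{\omega}\right|}{2}}}{11}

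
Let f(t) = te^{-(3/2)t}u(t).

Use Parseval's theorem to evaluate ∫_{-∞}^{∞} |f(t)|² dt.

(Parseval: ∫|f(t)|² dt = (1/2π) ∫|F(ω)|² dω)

∫|f(t)|² dt = \frac{2}{27}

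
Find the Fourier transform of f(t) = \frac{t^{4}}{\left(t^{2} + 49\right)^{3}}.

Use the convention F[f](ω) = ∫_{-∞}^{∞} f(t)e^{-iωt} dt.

F(ω) = \frac{\pi \left(49 \omega^{2} - 35 \left|{\omega}\right| + 3\right) e^{- 7 \left|{\omega}\right|}}{56}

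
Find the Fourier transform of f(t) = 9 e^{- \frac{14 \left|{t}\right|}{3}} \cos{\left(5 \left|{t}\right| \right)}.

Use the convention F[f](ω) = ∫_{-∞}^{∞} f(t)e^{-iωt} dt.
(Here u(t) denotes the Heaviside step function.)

F(ω) = \frac{756 \left(9 \omega^{2} + 421\right)}{81 \omega^{4} - 522 \omega^{2} + 177241}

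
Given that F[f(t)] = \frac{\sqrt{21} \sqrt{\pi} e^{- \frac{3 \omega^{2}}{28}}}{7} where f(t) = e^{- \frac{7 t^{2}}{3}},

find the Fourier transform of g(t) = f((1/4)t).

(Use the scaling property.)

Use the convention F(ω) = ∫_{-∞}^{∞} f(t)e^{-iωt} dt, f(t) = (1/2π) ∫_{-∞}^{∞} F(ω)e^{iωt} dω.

F[g](ω) = \frac{4 \sqrt{21} \sqrt{\pi} e^{- \frac{12 \omega^{2}}{7}}}{7}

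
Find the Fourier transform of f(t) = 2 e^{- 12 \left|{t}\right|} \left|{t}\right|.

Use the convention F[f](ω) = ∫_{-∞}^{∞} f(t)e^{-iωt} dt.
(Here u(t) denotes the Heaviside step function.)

F(ω) = \frac{4 \left(144 - \omega^{2}\right)}{\left(\omega^{2} + 144\right)^{2}}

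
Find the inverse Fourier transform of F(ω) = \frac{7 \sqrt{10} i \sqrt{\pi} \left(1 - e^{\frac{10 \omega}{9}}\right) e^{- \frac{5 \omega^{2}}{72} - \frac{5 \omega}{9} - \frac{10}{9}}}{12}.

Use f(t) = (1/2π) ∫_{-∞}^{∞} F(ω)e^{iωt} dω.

f(t) = 7 e^{- \frac{18 t^{2}}{5}} \sin{\left(4 t \right)}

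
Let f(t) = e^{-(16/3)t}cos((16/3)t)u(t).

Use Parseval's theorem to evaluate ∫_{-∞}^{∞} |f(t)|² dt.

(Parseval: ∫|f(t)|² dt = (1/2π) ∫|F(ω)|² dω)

∫|f(t)|² dt = \frac{9}{128}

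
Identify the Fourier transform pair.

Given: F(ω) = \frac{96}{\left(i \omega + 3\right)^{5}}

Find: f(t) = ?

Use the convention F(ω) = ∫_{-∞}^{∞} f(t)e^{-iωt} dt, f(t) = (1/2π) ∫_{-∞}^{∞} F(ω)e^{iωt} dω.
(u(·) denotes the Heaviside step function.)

f(t) = 4 t^{4} e^{- 3 t} u\left(t\right)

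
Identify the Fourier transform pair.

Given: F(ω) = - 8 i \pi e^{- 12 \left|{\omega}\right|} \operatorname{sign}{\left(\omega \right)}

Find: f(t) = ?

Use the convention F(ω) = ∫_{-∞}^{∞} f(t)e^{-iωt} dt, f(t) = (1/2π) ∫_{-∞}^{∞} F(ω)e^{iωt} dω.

f(t) = \frac{8 t}{t^{2} + 144}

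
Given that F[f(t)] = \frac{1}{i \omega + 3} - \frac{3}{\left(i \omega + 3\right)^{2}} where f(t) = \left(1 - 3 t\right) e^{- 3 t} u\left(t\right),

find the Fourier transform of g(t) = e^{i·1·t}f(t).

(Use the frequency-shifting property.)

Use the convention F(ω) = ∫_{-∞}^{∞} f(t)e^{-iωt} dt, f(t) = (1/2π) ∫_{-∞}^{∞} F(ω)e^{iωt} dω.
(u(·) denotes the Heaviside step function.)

F[g](ω) = \frac{- i \omega + i}{\omega^{2} + \omega \left(-2 - 6 i\right) - 8 + 6 i}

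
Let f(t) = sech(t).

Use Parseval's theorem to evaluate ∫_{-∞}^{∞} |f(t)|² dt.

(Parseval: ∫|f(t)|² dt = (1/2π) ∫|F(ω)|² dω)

∫|f(t)|² dt = 2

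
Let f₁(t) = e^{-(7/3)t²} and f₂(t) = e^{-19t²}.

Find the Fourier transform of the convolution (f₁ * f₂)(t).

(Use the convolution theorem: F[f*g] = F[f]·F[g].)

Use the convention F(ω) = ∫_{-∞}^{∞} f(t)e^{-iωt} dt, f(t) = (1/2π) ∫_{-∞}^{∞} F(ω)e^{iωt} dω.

F[f₁*f₂](ω) = \frac{\sqrt{399} \pi e^{- \frac{16 \omega^{2}}{133}}}{133}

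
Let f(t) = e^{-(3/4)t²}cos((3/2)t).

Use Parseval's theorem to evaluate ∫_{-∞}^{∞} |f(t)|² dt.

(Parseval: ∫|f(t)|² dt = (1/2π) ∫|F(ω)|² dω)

∫|f(t)|² dt = \frac{\sqrt{6} \sqrt{\pi} \left(1 + e^{\frac{3}{2}}\right)}{6 e^{\frac{3}{2}}}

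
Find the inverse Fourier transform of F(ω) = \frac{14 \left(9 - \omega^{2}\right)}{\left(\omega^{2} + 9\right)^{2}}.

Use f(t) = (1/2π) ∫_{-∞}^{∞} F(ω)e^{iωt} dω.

f(t) = 7 e^{- 3 \left|{t}\right|} \left|{t}\right|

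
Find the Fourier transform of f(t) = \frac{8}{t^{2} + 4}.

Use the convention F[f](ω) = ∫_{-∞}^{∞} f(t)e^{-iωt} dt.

F(ω) = 4 \pi e^{- 2 \left|{\omega}\right|}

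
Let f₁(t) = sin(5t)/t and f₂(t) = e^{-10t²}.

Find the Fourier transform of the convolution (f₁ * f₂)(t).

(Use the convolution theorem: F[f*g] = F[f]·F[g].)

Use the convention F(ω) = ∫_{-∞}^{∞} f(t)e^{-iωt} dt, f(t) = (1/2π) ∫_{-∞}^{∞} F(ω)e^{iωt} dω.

F[f₁*f₂](ω) = \begin{cases} \frac{\sqrt{10} \pi^{\frac{3}{2}} e^{- \frac{\omega^{2}}{40}}}{10} & \text{for}\: \omega > -5 \wedge \omega < 5 \\0 & \text{otherwise} \end{cases}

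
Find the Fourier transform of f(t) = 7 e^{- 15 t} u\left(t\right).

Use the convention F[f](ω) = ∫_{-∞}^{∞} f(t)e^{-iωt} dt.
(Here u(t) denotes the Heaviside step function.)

F(ω) = \frac{7}{i \omega + 15}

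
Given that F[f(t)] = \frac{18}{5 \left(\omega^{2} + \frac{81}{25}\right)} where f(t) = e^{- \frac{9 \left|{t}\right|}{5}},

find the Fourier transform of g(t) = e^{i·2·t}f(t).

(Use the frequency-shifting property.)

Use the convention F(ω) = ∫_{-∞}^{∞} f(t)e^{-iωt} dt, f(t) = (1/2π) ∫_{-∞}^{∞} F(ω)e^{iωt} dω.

F[g](ω) = \frac{90}{25 \left(\omega - 2\right)^{2} + 81}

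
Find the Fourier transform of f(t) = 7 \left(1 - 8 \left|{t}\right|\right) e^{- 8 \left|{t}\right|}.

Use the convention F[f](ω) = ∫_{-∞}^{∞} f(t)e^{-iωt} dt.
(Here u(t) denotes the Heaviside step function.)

F(ω) = \frac{224 \omega^{2}}{\left(\omega^{2} + 64\right)^{2}}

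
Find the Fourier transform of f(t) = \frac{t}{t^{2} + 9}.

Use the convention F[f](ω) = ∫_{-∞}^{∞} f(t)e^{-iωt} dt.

F(ω) = - i \pi e^{- 3 \left|{\omega}\right|} \operatorname{sign}{\left(\omega \right)}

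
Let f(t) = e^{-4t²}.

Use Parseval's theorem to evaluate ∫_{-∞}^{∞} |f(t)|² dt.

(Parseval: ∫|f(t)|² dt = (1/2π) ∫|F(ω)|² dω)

∫|f(t)|² dt = \frac{\sqrt{2} \sqrt{\pi}}{4}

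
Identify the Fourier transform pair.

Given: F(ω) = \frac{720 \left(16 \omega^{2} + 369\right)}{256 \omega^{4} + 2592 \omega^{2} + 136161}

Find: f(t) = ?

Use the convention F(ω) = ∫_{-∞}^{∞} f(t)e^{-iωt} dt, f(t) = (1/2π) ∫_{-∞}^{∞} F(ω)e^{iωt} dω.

f(t) = 6 e^{- \frac{15 \left|{t}\right|}{4}} \cos{\left(3 \left|{t}\right| \right)}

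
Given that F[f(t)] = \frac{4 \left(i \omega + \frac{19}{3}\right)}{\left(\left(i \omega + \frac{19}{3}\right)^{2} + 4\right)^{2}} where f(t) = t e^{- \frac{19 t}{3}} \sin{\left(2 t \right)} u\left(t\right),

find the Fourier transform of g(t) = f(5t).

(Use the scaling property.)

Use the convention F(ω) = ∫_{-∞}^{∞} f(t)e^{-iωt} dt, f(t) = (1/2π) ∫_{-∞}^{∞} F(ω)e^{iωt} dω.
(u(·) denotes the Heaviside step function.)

F[g](ω) = \frac{2700 \left(3 i \omega + 95\right)}{\left(\left(3 i \omega + 95\right)^{2} + 900\right)^{2}}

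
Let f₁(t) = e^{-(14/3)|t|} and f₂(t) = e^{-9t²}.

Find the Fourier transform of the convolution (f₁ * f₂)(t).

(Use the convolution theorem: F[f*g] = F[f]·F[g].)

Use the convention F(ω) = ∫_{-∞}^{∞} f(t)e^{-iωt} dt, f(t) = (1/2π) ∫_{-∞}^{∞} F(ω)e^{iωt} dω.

F[f₁*f₂](ω) = \frac{28 \sqrt{\pi} e^{- \frac{\omega^{2}}{36}}}{9 \omega^{2} + 196}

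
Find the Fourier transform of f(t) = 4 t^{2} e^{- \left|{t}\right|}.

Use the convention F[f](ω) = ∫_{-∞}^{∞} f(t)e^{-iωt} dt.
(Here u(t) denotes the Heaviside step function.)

F(ω) = \frac{16 \left(1 - 3 \omega^{2}\right)}{\left(\omega^{2} + 1\right)^{3}}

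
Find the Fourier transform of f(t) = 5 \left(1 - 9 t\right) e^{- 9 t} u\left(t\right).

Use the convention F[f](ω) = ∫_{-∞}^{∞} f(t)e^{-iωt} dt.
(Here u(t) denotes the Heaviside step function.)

F(ω) = \frac{5 i \omega}{- \omega^{2} + 18 i \omega + 81}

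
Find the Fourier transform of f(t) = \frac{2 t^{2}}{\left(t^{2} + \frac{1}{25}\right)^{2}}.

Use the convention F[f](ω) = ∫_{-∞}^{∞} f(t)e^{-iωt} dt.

F(ω) = \pi \left(5 - \left|{\omega}\right|\right) e^{- \frac{\left|{\omega}\right|}{5}}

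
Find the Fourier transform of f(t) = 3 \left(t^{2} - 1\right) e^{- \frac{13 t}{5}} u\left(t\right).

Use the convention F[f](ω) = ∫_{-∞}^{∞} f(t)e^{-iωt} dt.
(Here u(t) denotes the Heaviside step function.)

F(ω) = \frac{15 \left(250 i \omega - \left(5 i \omega + 13\right)^{3} + 650\right)}{\left(5 i \omega + 13\right)^{4}}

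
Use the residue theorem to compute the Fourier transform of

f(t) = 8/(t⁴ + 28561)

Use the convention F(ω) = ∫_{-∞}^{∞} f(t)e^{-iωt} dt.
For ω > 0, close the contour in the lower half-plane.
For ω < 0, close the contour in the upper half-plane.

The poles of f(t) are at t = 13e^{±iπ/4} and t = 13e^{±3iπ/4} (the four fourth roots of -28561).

Let g(z) = f(z)e^{-iωz}; for large |z| the factor e^{-iωz} decays in the lower half-plane when ω > 0 and in the upper half-plane when ω < 0.

Case ω > 0 (lower half-plane, clockwise contour ⇒ F(ω) = -2πi·ΣRes):
  Res_{z = - \frac{13 \sqrt{2}}{2} - \frac{13 \sqrt{2} i}{2}} g(z) = \frac{\sqrt{2} \left(1 + i\right) e^{\frac{13 \sqrt{2} \omega \left(-1 + i\right)}{2}}}{2197}
  Res_{z = \frac{13 \sqrt{2}}{2} - \frac{13 \sqrt{2} i}{2}} g(z) = \frac{\sqrt{2} \left(-1 + i\right) e^{- \frac{13 \sqrt{2} \omega \left(1 + i\right)}{2}}}{2197}
  F(ω) = -2πi·ΣRes = \frac{2 \sqrt{2} \pi \left(\left(1 - i\right) e^{13 \sqrt{2} i \omega} + 1 + i\right) e^{- \frac{13 \sqrt{2} \omega \left(1 + i\right)}{2}}}{2197} = \frac{8 \pi e^{- \frac{13 \sqrt{2} \omega}{2}} \sin{\left(\frac{13 \sqrt{2} \omega}{2} + \frac{\pi}{4} \right)}}{2197}

Case ω < 0 (upper half-plane, counterclockwise contour ⇒ F(ω) = +2πi·ΣRes):
  Res_{z = \frac{13 \sqrt{2}}{2} + \frac{13 \sqrt{2} i}{2}} g(z) = - \frac{\sqrt{2} \left(1 + i\right) e^{\frac{13 \sqrt{2} \omega \left(1 - i\right)}{2}}}{2197}
  Res_{z = - \frac{13 \sqrt{2}}{2} + \frac{13 \sqrt{2} i}{2}} g(z) = \frac{\sqrt{2} \left(1 - i\right) e^{\frac{13 \sqrt{2} \omega \left(1 + i\right)}{2}}}{2197}
  F(ω) = 2πi·ΣRes = - \frac{2 \sqrt{2} i \pi \left(\left(1 + i\right) e^{\frac{13 \sqrt{2} \omega \left(1 - i\right)}{2}} - \left(1 - i\right) e^{\frac{13 \sqrt{2} \omega \left(1 + i\right)}{2}}\right)}{2197} = \frac{8 \pi e^{\frac{13 \sqrt{2} \omega}{2}} \cos{\left(\frac{13 \sqrt{2} \omega}{2} + \frac{\pi}{4} \right)}}{2197}

Both cases combine into a single formula in |ω|:

F(ω) = \frac{8 \pi e^{- \frac{13 \sqrt{2} \left|{\omega}\right|}{2}} \sin{\left(\frac{13 \sqrt{2} \left|{\omega}\right|}{2} + \frac{\pi}{4} \right)}}{2197}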